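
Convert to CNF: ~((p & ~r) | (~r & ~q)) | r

~((p & ~r) | (~r & ~q)) | r
⇔ (~(p & ~r) & ~(~r & ~q)) | r   [De Morgan]
⇔ ((~p | ~~r) & ~(~r & ~q)) | r   [De Morgan]
⇔ ((~p | r) & ~(~r & ~q)) | r   [double negation]
⇔ ((~p | r) & (~~r | ~~q)) | r   [De Morgan]
⇔ ((~p | r) & (r | ~~q)) | r   [double negation]
⇔ ((~p | r) & (r | q)) | r   [double negation]
⇔ (~p | r | r) & (r | q | r)   [distribute | over &]
⇔ (~p | r) & (r | q)   [simplify]

(~p | r) & (r | q)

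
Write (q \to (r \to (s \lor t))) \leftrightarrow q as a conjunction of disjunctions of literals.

(q \to (r \to (s \lor t))) \leftrightarrow q
≡ ((q \to (r \to (s \lor t))) \to q) \land (q \to (q \to (r \to (s \lor t))))   (eliminate \leftrightarrow)
≡ (\lnot (q \to (r \to (s \lor t))) \lor q) \land (q \to (q \to (r \to (s \lor t))))   (eliminate \to)
≡ (\lnot (\lnot q \lor (r \to (s \lor t))) \lor q) \land (q \to (q \to (r \to (s \lor t))))   (eliminate \to)
≡ (\lnot (\lnot q \lor \lnot r \lor s \lor t) \lor q) \land (q \to (q \to (r \to (s \lor t))))   (eliminate \to)
≡ (\lnot (\lnot q \lor \lnot r \lor s \lor t) \lor q) \land (\lnot q \lor (q \to (r \to (s \lor t))))   (eliminate \to)
≡ (\lnot (\lnot q \lor \lnot r \lor s \lor t) \lor q) \land (\lnot q \lor \lnot q \lor (r \to (s \lor t)))   (eliminate \to)
≡ (\lnot (\lnot q \lor \lnot r \lor s \lor t) \lor q) \land (\lnot q \lor \lnot q \lor \lnot r \lor s \lor t)   (eliminate \to)
≡ ((\lnot \lnot q \land \lnot \lnot r \land \lnot s \land \lnot t) \lor q) \land (\lnot q \lor \lnot q \lor \lnot r \lor s \lor t)   (De Morgan)
≡ ((q \land \lnot \lnot r \land \lnot s \land \lnot t) \lor q) \land (\lnot q \lor \lnot q \lor \lnot r \lor s \lor t)   (double negation)
≡ ((q \land r \land \lnot s \land \lnot t) \lor q) \land (\lnot q \lor \lnot q \lor \lnot r \lor s \lor t)   (double negation)
≡ (q \lor q) \land (r \lor q) \land (\lnot s \lor q) \land (\lnot t \lor q) \land (\lnot q \lor \lnot q \lor \lnot r \lor s \lor t)   (distribute \lor over \land)
≡ q \land (\lnot q \lor \lnot r \lor s \lor t)   (simplify)

q \land (\lnot q \lor \lnot r \lor s \lor t)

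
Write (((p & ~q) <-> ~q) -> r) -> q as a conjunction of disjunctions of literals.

(q | p) & (~r | q)

(((p & ~q) <-> ~q) -> r) -> q
≡ ~(((p & ~q) <-> ~q) -> r) | q   — eliminate ->
≡ ~(~((p & ~q) <-> ~q) | r) | q   — eliminate ->
≡ ~(~(((p & ~q) -> ~q) & (~q -> (p & ~q))) | r) | q   — eliminate <->
≡ ~(~((~(p & ~q) | ~q) & (~q -> (p & ~q))) | r) | q   — eliminate ->
≡ ~(~((~(p & ~q) | ~q) & (~~q | (p & ~q))) | r) | q   — eliminate ->
≡ (~~((~(p & ~q) | ~q) & (~~q | (p & ~q))) & ~r) | q   — De Morgan
≡ ((~(p & ~q) | ~q) & (~~q | (p & ~q)) & ~r) | q   — double negation
≡ ((~p | ~~q | ~q) & (~~q | (p & ~q)) & ~r) | q   — De Morgan
≡ ((~p | q | ~q) & (~~q | (p & ~q)) & ~r) | q   — double negation
≡ ((~p | q | ~q) & (q | (p & ~q)) & ~r) | q   — double negation
≡ (~p | q | ~q | q) & (q | p | q) & (q | ~q | q) & (~r | q)   — distribute | over &
≡ (q | p) & (~r | q)   — simplify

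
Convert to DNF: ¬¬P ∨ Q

¬¬P ∨ Q
= P ∨ Q   — double negation

P ∨ Q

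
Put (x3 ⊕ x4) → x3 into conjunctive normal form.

(x3 ⊕ x4) → x3
≡ ¬(x3 ⊕ x4) ∨ x3   [eliminate →]
≡ ¬((x3 ∨ x4) ∧ ¬(x3 ∧ x4)) ∨ x3   [expand ⊕]
≡ ¬(x3 ∨ x4) ∨ ¬¬(x3 ∧ x4) ∨ x3   [De Morgan]
≡ (¬x3 ∧ ¬x4) ∨ ¬¬(x3 ∧ x4) ∨ x3   [De Morgan]
≡ (¬x3 ∧ ¬x4) ∨ (x3 ∧ x4) ∨ x3   [double negation]
≡ (¬x3 ∨ x3 ∨ x3) ∧ (¬x3 ∨ x4 ∨ x3) ∧ (¬x4 ∨ x3 ∨ x3) ∧ (¬x4 ∨ x4 ∨ x3)   [distribute ∨ over ∧]
≡ ¬x4 ∨ x3   [simplify]

¬x4 ∨ x3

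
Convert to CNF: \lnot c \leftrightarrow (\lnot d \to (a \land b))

\lnot c \leftrightarrow (\lnot d \to (a \land b))
⇔ (\lnot c \to (\lnot d \to (a \land b))) \land ((\lnot d \to (a \land b)) \to \lnot c)   [eliminate \leftrightarrow]
⇔ (\lnot \lnot c \lor (\lnot d \to (a \land b))) \land ((\lnot d \to (a \land b)) \to \lnot c)   [eliminate \to]
⇔ (\lnot \lnot c \lor \lnot \lnot d \lor (a \land b)) \land ((\lnot d \to (a \land b)) \to \lnot c)   [eliminate \to]
⇔ (\lnot \lnot c \lor \lnot \lnot d \lor (a \land b)) \land (\lnot (\lnot d \to (a \land b)) \lor \lnot c)   [eliminate \to]
⇔ (\lnot \lnot c \lor \lnot \lnot d \lor (a \land b)) \land (\lnot (\lnot \lnot d \lor (a \land b)) \lor \lnot c)   [eliminate \to]
⇔ (c \lor \lnot \lnot d \lor (a \land b)) \land (\lnot (\lnot \lnot d \lor (a \land b)) \lor \lnot c)   [double negation]
⇔ (c \lor d \lor (a \land b)) \land (\lnot (\lnot \lnot d \lor (a \land b)) \lor \lnot c)   [double negation]
⇔ (c \lor d \lor (a \land b)) \land ((\lnot \lnot \lnot d \land \lnot (a \land b)) \lor \lnot c)   [De Morgan]
⇔ (c \lor d \lor (a \land b)) \land ((\lnot d \land \lnot (a \land b)) \lor \lnot c)   [double negation]
⇔ (c \lor d \lor (a \land b)) \land ((\lnot d \land (\lnot a \lor \lnot b)) \lor \lnot c)   [De Morgan]
⇔ (c \lor d \lor a) \land (c \lor d \lor b) \land (\lnot d \lor \lnot c) \land (\lnot a \lor \lnot b \lor \lnot c)   [distribute \lor over \land]

(c \lor d \lor a) \land (c \lor d \lor b) \land (\lnot d \lor \lnot c) \land (\lnot a \lor \lnot b \lor \lnot c)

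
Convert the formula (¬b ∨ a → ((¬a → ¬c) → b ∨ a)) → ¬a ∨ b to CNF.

(¬b ∨ a → ((¬a → ¬c) → b ∨ a)) → ¬a ∨ b
= ¬(¬b ∨ a → ((¬a → ¬c) → b ∨ a)) ∨ ¬a ∨ b   [eliminate →]
= ¬(¬(¬b ∨ a) ∨ ((¬a → ¬c) → b ∨ a)) ∨ ¬a ∨ b   [eliminate →]
= ¬(¬(¬b ∨ a) ∨ ¬(¬a → ¬c) ∨ b ∨ a) ∨ ¬a ∨ b   [eliminate →]
= ¬(¬(¬b ∨ a) ∨ ¬(¬¬a ∨ ¬c) ∨ b ∨ a) ∨ ¬a ∨ b   [eliminate →]
= ¬¬(¬b ∨ a) ∧ ¬¬(¬¬a ∨ ¬c) ∧ ¬b ∧ ¬a ∨ ¬a ∨ b   [De Morgan]
= (¬b ∨ a) ∧ ¬¬(¬¬a ∨ ¬c) ∧ ¬b ∧ ¬a ∨ ¬a ∨ b   [double negation]
= (¬b ∨ a) ∧ (¬¬a ∨ ¬c) ∧ ¬b ∧ ¬a ∨ ¬a ∨ b   [double negation]
= (¬b ∨ a) ∧ (a ∨ ¬c) ∧ ¬b ∧ ¬a ∨ ¬a ∨ b   [double negation]
= (¬b ∨ a ∨ ¬a ∨ b) ∧ (a ∨ ¬c ∨ ¬a ∨ b) ∧ (¬b ∨ ¬a ∨ b) ∧ (¬a ∨ ¬a ∨ b)   [distribute ∨ over ∧]
= ¬a ∨ b   [simplify]

¬a ∨ b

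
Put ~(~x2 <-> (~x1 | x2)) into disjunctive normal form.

~(~x2 <-> (~x1 | x2))
= ~((~x2 -> (~x1 | x2)) & ((~x1 | x2) -> ~x2))   (eliminate <->)
= ~((~~x2 | ~x1 | x2) & ((~x1 | x2) -> ~x2))   (eliminate ->)
= ~((~~x2 | ~x1 | x2) & (~(~x1 | x2) | ~x2))   (eliminate ->)
= ~(~~x2 | ~x1 | x2) | ~(~(~x1 | x2) | ~x2)   (De Morgan)
= (~~~x2 & ~~x1 & ~x2) | ~(~(~x1 | x2) | ~x2)   (De Morgan)
= (~x2 & ~~x1 & ~x2) | ~(~(~x1 | x2) | ~x2)   (double negation)
= (~x2 & x1 & ~x2) | ~(~(~x1 | x2) | ~x2)   (double negation)
= (~x2 & x1 & ~x2) | (~~(~x1 | x2) & ~~x2)   (De Morgan)
= (~x2 & x1 & ~x2) | ((~x1 | x2) & ~~x2)   (double negation)
= (~x2 & x1 & ~x2) | ((~x1 | x2) & x2)   (double negation)
= (~x2 & x1 & ~x2) | (~x1 & x2) | (x2 & x2)   (distribute & over |)
= (~x2 & x1) | x2   (simplify)

(~x2 & x1) | x2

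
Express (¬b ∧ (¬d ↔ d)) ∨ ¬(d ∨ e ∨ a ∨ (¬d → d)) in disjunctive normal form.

(¬b ∧ (¬d ↔ d)) ∨ ¬(d ∨ e ∨ a ∨ (¬d → d))
≡ (¬b ∧ (¬d → d) ∧ (d → ¬d)) ∨ ¬(d ∨ e ∨ a ∨ (¬d → d))   [eliminate ↔]
≡ (¬b ∧ (¬¬d ∨ d) ∧ (d → ¬d)) ∨ ¬(d ∨ e ∨ a ∨ (¬d → d))   [eliminate →]
≡ (¬b ∧ (¬¬d ∨ d) ∧ (¬d ∨ ¬d)) ∨ ¬(d ∨ e ∨ a ∨ (¬d → d))   [eliminate →]
≡ (¬b ∧ (¬¬d ∨ d) ∧ (¬d ∨ ¬d)) ∨ ¬(d ∨ e ∨ a ∨ ¬¬d ∨ d)   [eliminate →]
≡ (¬b ∧ (d ∨ d) ∧ (¬d ∨ ¬d)) ∨ ¬(d ∨ e ∨ a ∨ ¬¬d ∨ d)   [double negation]
≡ (¬b ∧ (d ∨ d) ∧ (¬d ∨ ¬d)) ∨ (¬d ∧ ¬e ∧ ¬a ∧ ¬¬¬d ∧ ¬d)   [De Morgan]
≡ (¬b ∧ (d ∨ d) ∧ (¬d ∨ ¬d)) ∨ (¬d ∧ ¬e ∧ ¬a ∧ ¬d ∧ ¬d)   [double negation]
≡ (¬b ∧ d ∧ ¬d) ∨ (¬b ∧ d ∧ ¬d) ∨ (¬b ∧ d ∧ ¬d) ∨ (¬b ∧ d ∧ ¬d) ∨ (¬d ∧ ¬e ∧ ¬a ∧ ¬d ∧ ¬d)   [distribute ∧ over ∨]
≡ ¬d ∧ ¬e ∧ ¬a   [simplify]

¬d ∧ ¬e ∧ ¬a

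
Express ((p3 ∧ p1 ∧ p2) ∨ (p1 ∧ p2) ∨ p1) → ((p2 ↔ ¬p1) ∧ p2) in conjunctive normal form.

((p3 ∧ p1 ∧ p2) ∨ (p1 ∧ p2) ∨ p1) → ((p2 ↔ ¬p1) ∧ p2)
= ¬((p3 ∧ p1 ∧ p2) ∨ (p1 ∧ p2) ∨ p1) ∨ ((p2 ↔ ¬p1) ∧ p2)   [eliminate →]
= ¬((p3 ∧ p1 ∧ p2) ∨ (p1 ∧ p2) ∨ p1) ∨ ((p2 → ¬p1) ∧ (¬p1 → p2) ∧ p2)   [eliminate ↔]
= ¬((p3 ∧ p1 ∧ p2) ∨ (p1 ∧ p2) ∨ p1) ∨ ((¬p2 ∨ ¬p1) ∧ (¬p1 → p2) ∧ p2)   [eliminate →]
= ¬((p3 ∧ p1 ∧ p2) ∨ (p1 ∧ p2) ∨ p1) ∨ ((¬p2 ∨ ¬p1) ∧ (¬¬p1 ∨ p2) ∧ p2)   [eliminate →]
= (¬(p3 ∧ p1 ∧ p2) ∧ ¬(p1 ∧ p2) ∧ ¬p1) ∨ ((¬p2 ∨ ¬p1) ∧ (¬¬p1 ∨ p2) ∧ p2)   [De Morgan]
= ((¬p3 ∨ ¬p1 ∨ ¬p2) ∧ ¬(p1 ∧ p2) ∧ ¬p1) ∨ ((¬p2 ∨ ¬p1) ∧ (¬¬p1 ∨ p2) ∧ p2)   [De Morgan]
= ((¬p3 ∨ ¬p1 ∨ ¬p2) ∧ (¬p1 ∨ ¬p2) ∧ ¬p1) ∨ ((¬p2 ∨ ¬p1) ∧ (¬¬p1 ∨ p2) ∧ p2)   [De Morgan]
= ((¬p3 ∨ ¬p1 ∨ ¬p2) ∧ (¬p1 ∨ ¬p2) ∧ ¬p1) ∨ ((¬p2 ∨ ¬p1) ∧ (p1 ∨ p2) ∧ p2)   [double negation]
= (¬p3 ∨ ¬p1 ∨ ¬p2 ∨ ¬p2 ∨ ¬p1) ∧ (¬p3 ∨ ¬p1 ∨ ¬p2 ∨ p1 ∨ p2) ∧ (¬p3 ∨ ¬p1 ∨ ¬p2 ∨ p2) ∧ (¬p1 ∨ ¬p2 ∨ ¬p2 ∨ ¬p1) ∧ (¬p1 ∨ ¬p2 ∨ p1 ∨ p2) ∧ (¬p1 ∨ ¬p2 ∨ p2) ∧ (¬p1 ∨ ¬p2 ∨ ¬p1) ∧ (¬p1 ∨ p1 ∨ p2) ∧ (¬p1 ∨ p2)   [distribute ∨ over ∧]
= (¬p1 ∨ ¬p2) ∧ (¬p1 ∨ p2)   [simplify]

(¬p1 ∨ ¬p2) ∧ (¬p1 ∨ p2)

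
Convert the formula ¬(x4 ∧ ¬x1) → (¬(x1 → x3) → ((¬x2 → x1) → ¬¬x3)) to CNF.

¬(x4 ∧ ¬x1) → (¬(x1 → x3) → ((¬x2 → x1) → ¬¬x3))
= ¬¬(x4 ∧ ¬x1) ∨ (¬(x1 → x3) → ((¬x2 → x1) → ¬¬x3))   [eliminate →]
= ¬¬(x4 ∧ ¬x1) ∨ ¬¬(x1 → x3) ∨ ((¬x2 → x1) → ¬¬x3)   [eliminate →]
= ¬¬(x4 ∧ ¬x1) ∨ ¬¬(¬x1 ∨ x3) ∨ ((¬x2 → x1) → ¬¬x3)   [eliminate →]
= ¬¬(x4 ∧ ¬x1) ∨ ¬¬(¬x1 ∨ x3) ∨ ¬(¬x2 → x1) ∨ ¬¬x3   [eliminate →]
= ¬¬(x4 ∧ ¬x1) ∨ ¬¬(¬x1 ∨ x3) ∨ ¬(¬¬x2 ∨ x1) ∨ ¬¬x3   [eliminate →]
= (x4 ∧ ¬x1) ∨ ¬¬(¬x1 ∨ x3) ∨ ¬(¬¬x2 ∨ x1) ∨ ¬¬x3   [double negation]
= (x4 ∧ ¬x1) ∨ ¬x1 ∨ x3 ∨ ¬(¬¬x2 ∨ x1) ∨ ¬¬x3   [double negation]
= (x4 ∧ ¬x1) ∨ ¬x1 ∨ x3 ∨ (¬¬¬x2 ∧ ¬x1) ∨ ¬¬x3   [De Morgan]
= (x4 ∧ ¬x1) ∨ ¬x1 ∨ x3 ∨ (¬x2 ∧ ¬x1) ∨ ¬¬x3   [double negation]
= (x4 ∧ ¬x1) ∨ ¬x1 ∨ x3 ∨ (¬x2 ∧ ¬x1) ∨ x3   [double negation]
= (x4 ∨ ¬x1 ∨ x3 ∨ ¬x2 ∨ x3) ∧ (x4 ∨ ¬x1 ∨ x3 ∨ ¬x1 ∨ x3) ∧ (¬x1 ∨ ¬x1 ∨ x3 ∨ ¬x2 ∨ x3) ∧ (¬x1 ∨ ¬x1 ∨ x3 ∨ ¬x1 ∨ x3)   [distribute ∨ over ∧]
= ¬x1 ∨ x3   [simplify]

¬x1 ∨ x3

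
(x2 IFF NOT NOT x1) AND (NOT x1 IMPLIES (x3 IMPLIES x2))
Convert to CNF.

(NOT x2 OR x1) AND (NOT x1 OR x2) AND (x1 OR NOT x3 OR x2)

(x2 IFF NOT NOT x1) AND (NOT x1 IMPLIES (x3 IMPLIES x2))
= (x2 IMPLIES NOT NOT x1) AND (NOT NOT x1 IMPLIES x2) AND (NOT x1 IMPLIES (x3 IMPLIES x2))
= (NOT x2 OR NOT NOT x1) AND (NOT NOT x1 IMPLIES x2) AND (NOT x1 IMPLIES (x3 IMPLIES x2))
= (NOT x2 OR NOT NOT x1) AND (NOT NOT NOT x1 OR x2) AND (NOT x1 IMPLIES (x3 IMPLIES x2))
= (NOT x2 OR NOT NOT x1) AND (NOT NOT NOT x1 OR x2) AND (NOT NOT x1 OR (x3 IMPLIES x2))
= (NOT x2 OR NOT NOT x1) AND (NOT NOT NOT x1 OR x2) AND (NOT NOT x1 OR NOT x3 OR x2)
= (NOT x2 OR x1) AND (NOT NOT NOT x1 OR x2) AND (NOT NOT x1 OR NOT x3 OR x2)
= (NOT x2 OR x1) AND (NOT x1 OR x2) AND (NOT NOT x1 OR NOT x3 OR x2)
= (NOT x2 OR x1) AND (NOT x1 OR x2) AND (x1 OR NOT x3 OR x2)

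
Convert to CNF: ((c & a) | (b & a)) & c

((c & a) | (b & a)) & c
= (c | b) & (c | a) & (a | b) & (a | a) & c
= a & c

a & c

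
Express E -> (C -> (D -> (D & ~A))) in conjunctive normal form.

~E | ~C | ~D | ~A

E -> (C -> (D -> (D & ~A)))
≡ ~E | (C -> (D -> (D & ~A)))   — eliminate ->
≡ ~E | ~C | (D -> (D & ~A))   — eliminate ->
≡ ~E | ~C | ~D | (D & ~A)   — eliminate ->
≡ (~E | ~C | ~D | D) & (~E | ~C | ~D | ~A)   — distribute | over &
≡ ~E | ~C | ~D | ~A   — simplify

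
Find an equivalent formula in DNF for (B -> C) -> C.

(B & ~C) | C

(B -> C) -> C
= ~(B -> C) | C   — eliminate ->
= ~(~B | C) | C   — eliminate ->
= (~~B & ~C) | C   — De Morgan
= (B & ~C) | C   — double negation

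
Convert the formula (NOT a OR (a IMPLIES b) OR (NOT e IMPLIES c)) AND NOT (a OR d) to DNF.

(NOT a OR (a IMPLIES b) OR (NOT e IMPLIES c)) AND NOT (a OR d)
= (NOT a OR NOT a OR b OR (NOT e IMPLIES c)) AND NOT (a OR d)   (eliminate IMPLIES)
= (NOT a OR NOT a OR b OR NOT NOT e OR c) AND NOT (a OR d)   (eliminate IMPLIES)
= (NOT a OR NOT a OR b OR e OR c) AND NOT (a OR d)   (double negation)
= (NOT a OR NOT a OR b OR e OR c) AND NOT a AND NOT d   (De Morgan)
= (NOT a AND NOT a AND NOT d) OR (NOT a AND NOT a AND NOT d) OR (b AND NOT a AND NOT d) OR (e AND NOT a AND NOT d) OR (c AND NOT a AND NOT d)   (distribute AND over OR)
= NOT a AND NOT d   (simplify)

NOT a AND NOT d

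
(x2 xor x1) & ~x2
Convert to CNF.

(x2 | x1) & ~x2

(x2 xor x1) & ~x2
⇔ (x2 | x1) & ~(x2 & x1) & ~x2   [expand xor]
⇔ (x2 | x1) & (~x2 | ~x1) & ~x2   [De Morgan]
⇔ (x2 | x1) & ~x2   [simplify]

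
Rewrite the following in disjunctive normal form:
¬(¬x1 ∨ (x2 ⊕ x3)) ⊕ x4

¬(¬x1 ∨ (x2 ⊕ x3)) ⊕ x4
= ¬(¬x1 ∨ (x2 ⊕ x3)) ∧ ¬x4 ∨ ¬¬(¬x1 ∨ (x2 ⊕ x3)) ∧ x4   — expand ⊕
= ¬(¬x1 ∨ x2 ∧ ¬x3 ∨ ¬x2 ∧ x3) ∧ ¬x4 ∨ ¬¬(¬x1 ∨ (x2 ⊕ x3)) ∧ x4   — expand ⊕
= ¬(¬x1 ∨ x2 ∧ ¬x3 ∨ ¬x2 ∧ x3) ∧ ¬x4 ∨ ¬¬(¬x1 ∨ x2 ∧ ¬x3 ∨ ¬x2 ∧ x3) ∧ x4   — expand ⊕
= ¬¬x1 ∧ ¬(x2 ∧ ¬x3) ∧ ¬(¬x2 ∧ x3) ∧ ¬x4 ∨ ¬¬(¬x1 ∨ x2 ∧ ¬x3 ∨ ¬x2 ∧ x3) ∧ x4   — De Morgan
= x1 ∧ ¬(x2 ∧ ¬x3) ∧ ¬(¬x2 ∧ x3) ∧ ¬x4 ∨ ¬¬(¬x1 ∨ x2 ∧ ¬x3 ∨ ¬x2 ∧ x3) ∧ x4   — double negation
= x1 ∧ (¬x2 ∨ ¬¬x3) ∧ ¬(¬x2 ∧ x3) ∧ ¬x4 ∨ ¬¬(¬x1 ∨ x2 ∧ ¬x3 ∨ ¬x2 ∧ x3) ∧ x4   — De Morgan
= x1 ∧ (¬x2 ∨ x3) ∧ ¬(¬x2 ∧ x3) ∧ ¬x4 ∨ ¬¬(¬x1 ∨ x2 ∧ ¬x3 ∨ ¬x2 ∧ x3) ∧ x4   — double negation
= x1 ∧ (¬x2 ∨ x3) ∧ (¬¬x2 ∨ ¬x3) ∧ ¬x4 ∨ ¬¬(¬x1 ∨ x2 ∧ ¬x3 ∨ ¬x2 ∧ x3) ∧ x4   — De Morgan
= x1 ∧ (¬x2 ∨ x3) ∧ (x2 ∨ ¬x3) ∧ ¬x4 ∨ ¬¬(¬x1 ∨ x2 ∧ ¬x3 ∨ ¬x2 ∧ x3) ∧ x4   — double negation
= x1 ∧ (¬x2 ∨ x3) ∧ (x2 ∨ ¬x3) ∧ ¬x4 ∨ (¬x1 ∨ x2 ∧ ¬x3 ∨ ¬x2 ∧ x3) ∧ x4   — double negation
= x1 ∧ ¬x2 ∧ x2 ∧ ¬x4 ∨ x1 ∧ ¬x2 ∧ ¬x3 ∧ ¬x4 ∨ x1 ∧ x3 ∧ x2 ∧ ¬x4 ∨ x1 ∧ x3 ∧ ¬x3 ∧ ¬x4 ∨ ¬x1 ∧ x4 ∨ x2 ∧ ¬x3 ∧ x4 ∨ ¬x2 ∧ x3 ∧ x4   — distribute ∧ over ∨
= x1 ∧ ¬x2 ∧ ¬x3 ∧ ¬x4 ∨ x1 ∧ x3 ∧ x2 ∧ ¬x4 ∨ ¬x1 ∧ x4 ∨ x2 ∧ ¬x3 ∧ x4 ∨ ¬x2 ∧ x3 ∧ x4   — simplify

x1 ∧ ¬x2 ∧ ¬x3 ∧ ¬x4 ∨ x1 ∧ x3 ∧ x2 ∧ ¬x4 ∨ ¬x1 ∧ x4 ∨ x2 ∧ ¬x3 ∧ x4 ∨ ¬x2 ∧ x3 ∧ x4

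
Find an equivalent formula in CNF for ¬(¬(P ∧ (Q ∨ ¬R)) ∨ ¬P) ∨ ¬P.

¬(¬(P ∧ (Q ∨ ¬R)) ∨ ¬P) ∨ ¬P
⇔ (¬¬(P ∧ (Q ∨ ¬R)) ∧ ¬¬P) ∨ ¬P   [De Morgan]
⇔ (P ∧ (Q ∨ ¬R) ∧ ¬¬P) ∨ ¬P   [double negation]
⇔ (P ∧ (Q ∨ ¬R) ∧ P) ∨ ¬P   [double negation]
⇔ (P ∨ ¬P) ∧ (Q ∨ ¬R ∨ ¬P) ∧ (P ∨ ¬P)   [distribute ∨ over ∧]
⇔ Q ∨ ¬R ∨ ¬P   [simplify]

Q ∨ ¬R ∨ ¬P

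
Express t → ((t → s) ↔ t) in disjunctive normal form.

¬t ∨ (t ∧ s)

t → ((t → s) ↔ t)
= ¬t ∨ ((t → s) ↔ t)
= ¬t ∨ (((t → s) → t) ∧ (t → (t → s)))
= ¬t ∨ ((¬(t → s) ∨ t) ∧ (t → (t → s)))
= ¬t ∨ ((¬(¬t ∨ s) ∨ t) ∧ (t → (t → s)))
= ¬t ∨ ((¬(¬t ∨ s) ∨ t) ∧ (¬t ∨ (t → s)))
= ¬t ∨ ((¬(¬t ∨ s) ∨ t) ∧ (¬t ∨ ¬t ∨ s))
= ¬t ∨ (((¬¬t ∧ ¬s) ∨ t) ∧ (¬t ∨ ¬t ∨ s))
= ¬t ∨ (((t ∧ ¬s) ∨ t) ∧ (¬t ∨ ¬t ∨ s))
= ¬t ∨ (t ∧ ¬s ∧ ¬t) ∨ (t ∧ ¬s ∧ ¬t) ∨ (t ∧ ¬s ∧ s) ∨ (t ∧ ¬t) ∨ (t ∧ ¬t) ∨ (t ∧ s)
= ¬t ∨ (t ∧ s)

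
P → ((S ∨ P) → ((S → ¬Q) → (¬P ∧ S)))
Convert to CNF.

(¬P ∨ S) ∧ (¬P ∨ Q)

P → ((S ∨ P) → ((S → ¬Q) → (¬P ∧ S)))
≡ ¬P ∨ ((S ∨ P) → ((S → ¬Q) → (¬P ∧ S)))   [eliminate →]
≡ ¬P ∨ ¬(S ∨ P) ∨ ((S → ¬Q) → (¬P ∧ S))   [eliminate →]
≡ ¬P ∨ ¬(S ∨ P) ∨ ¬(S → ¬Q) ∨ (¬P ∧ S)   [eliminate →]
≡ ¬P ∨ ¬(S ∨ P) ∨ ¬(¬S ∨ ¬Q) ∨ (¬P ∧ S)   [eliminate →]
≡ ¬P ∨ (¬S ∧ ¬P) ∨ ¬(¬S ∨ ¬Q) ∨ (¬P ∧ S)   [De Morgan]
≡ ¬P ∨ (¬S ∧ ¬P) ∨ (¬¬S ∧ ¬¬Q) ∨ (¬P ∧ S)   [De Morgan]
≡ ¬P ∨ (¬S ∧ ¬P) ∨ (S ∧ ¬¬Q) ∨ (¬P ∧ S)   [double negation]
≡ ¬P ∨ (¬S ∧ ¬P) ∨ (S ∧ Q) ∨ (¬P ∧ S)   [double negation]
≡ (¬P ∨ ¬S ∨ S ∨ ¬P) ∧ (¬P ∨ ¬S ∨ S ∨ S) ∧ (¬P ∨ ¬S ∨ Q ∨ ¬P) ∧ (¬P ∨ ¬S ∨ Q ∨ S) ∧ (¬P ∨ ¬P ∨ S ∨ ¬P) ∧ (¬P ∨ ¬P ∨ S ∨ S) ∧ (¬P ∨ ¬P ∨ Q ∨ ¬P) ∧ (¬P ∨ ¬P ∨ Q ∨ S)   [distribute ∨ over ∧]
≡ (¬P ∨ S) ∧ (¬P ∨ Q)   [simplify]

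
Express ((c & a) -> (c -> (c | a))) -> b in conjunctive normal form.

((c & a) -> (c -> (c | a))) -> b
≡ ~((c & a) -> (c -> (c | a))) | b   [eliminate ->]
≡ ~(~(c & a) | (c -> (c | a))) | b   [eliminate ->]
≡ ~(~(c & a) | ~c | c | a) | b   [eliminate ->]
≡ (~~(c & a) & ~~c & ~c & ~a) | b   [De Morgan]
≡ (c & a & ~~c & ~c & ~a) | b   [double negation]
≡ (c & a & c & ~c & ~a) | b   [double negation]
≡ (c | b) & (a | b) & (c | b) & (~c | b) & (~a | b)   [distribute | over &]
≡ (c | b) & (a | b) & (~c | b) & (~a | b)   [simplify]

(c | b) & (a | b) & (~c | b) & (~a | b)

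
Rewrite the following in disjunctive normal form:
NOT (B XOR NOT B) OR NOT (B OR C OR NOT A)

NOT B AND NOT C AND A

NOT (B XOR NOT B) OR NOT (B OR C OR NOT A)
⇔ NOT ((B AND NOT NOT B) OR (NOT B AND NOT B)) OR NOT (B OR C OR NOT A)   — expand XOR
⇔ (NOT (B AND NOT NOT B) AND NOT (NOT B AND NOT B)) OR NOT (B OR C OR NOT A)   — De Morgan
⇔ ((NOT B OR NOT NOT NOT B) AND NOT (NOT B AND NOT B)) OR NOT (B OR C OR NOT A)   — De Morgan
⇔ ((NOT B OR NOT B) AND NOT (NOT B AND NOT B)) OR NOT (B OR C OR NOT A)   — double negation
⇔ ((NOT B OR NOT B) AND (NOT NOT B OR NOT NOT B)) OR NOT (B OR C OR NOT A)   — De Morgan
⇔ ((NOT B OR NOT B) AND (B OR NOT NOT B)) OR NOT (B OR C OR NOT A)   — double negation
⇔ ((NOT B OR NOT B) AND (B OR B)) OR NOT (B OR C OR NOT A)   — double negation
⇔ ((NOT B OR NOT B) AND (B OR B)) OR (NOT B AND NOT C AND NOT NOT A)   — De Morgan
⇔ ((NOT B OR NOT B) AND (B OR B)) OR (NOT B AND NOT C AND A)   — double negation
⇔ (NOT B AND B) OR (NOT B AND B) OR (NOT B AND B) OR (NOT B AND B) OR (NOT B AND NOT C AND A)   — distribute AND over OR
⇔ NOT B AND NOT C AND A   — simplify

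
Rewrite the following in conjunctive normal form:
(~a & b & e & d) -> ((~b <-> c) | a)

a | ~b | ~e | ~d | ~c

(~a & b & e & d) -> ((~b <-> c) | a)
⇔ ~(~a & b & e & d) | (~b <-> c) | a   (eliminate ->)
⇔ ~(~a & b & e & d) | ((~b -> c) & (c -> ~b)) | a   (eliminate <->)
⇔ ~(~a & b & e & d) | ((~~b | c) & (c -> ~b)) | a   (eliminate ->)
⇔ ~(~a & b & e & d) | ((~~b | c) & (~c | ~b)) | a   (eliminate ->)
⇔ ~~a | ~b | ~e | ~d | ((~~b | c) & (~c | ~b)) | a   (De Morgan)
⇔ a | ~b | ~e | ~d | ((~~b | c) & (~c | ~b)) | a   (double negation)
⇔ a | ~b | ~e | ~d | ((b | c) & (~c | ~b)) | a   (double negation)
⇔ (a | ~b | ~e | ~d | b | c | a) & (a | ~b | ~e | ~d | ~c | ~b | a)   (distribute | over &)
⇔ a | ~b | ~e | ~d | ~c   (simplify)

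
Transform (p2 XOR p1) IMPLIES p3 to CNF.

(p2 XOR p1) IMPLIES p3
= NOT (p2 XOR p1) OR p3   (eliminate IMPLIES)
= NOT ((p2 OR p1) AND NOT (p2 AND p1)) OR p3   (expand XOR)
= NOT (p2 OR p1) OR NOT NOT (p2 AND p1) OR p3   (De Morgan)
= (NOT p2 AND NOT p1) OR NOT NOT (p2 AND p1) OR p3   (De Morgan)
= (NOT p2 AND NOT p1) OR (p2 AND p1) OR p3   (double negation)
= (NOT p2 OR p2 OR p3) AND (NOT p2 OR p1 OR p3) AND (NOT p1 OR p2 OR p3) AND (NOT p1 OR p1 OR p3)   (distribute OR over AND)
= (NOT p2 OR p1 OR p3) AND (NOT p1 OR p2 OR p3)   (simplify)

(NOT p2 OR p1 OR p3) AND (NOT p1 OR p2 OR p3)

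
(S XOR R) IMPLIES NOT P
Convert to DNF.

(NOT S AND NOT R) OR (R AND S) OR NOT P

(S XOR R) IMPLIES NOT P
⇔ NOT (S XOR R) OR NOT P   [eliminate IMPLIES]
⇔ NOT ((S AND NOT R) OR (NOT S AND R)) OR NOT P   [expand XOR]
⇔ (NOT (S AND NOT R) AND NOT (NOT S AND R)) OR NOT P   [De Morgan]
⇔ ((NOT S OR NOT NOT R) AND NOT (NOT S AND R)) OR NOT P   [De Morgan]
⇔ ((NOT S OR R) AND NOT (NOT S AND R)) OR NOT P   [double negation]
⇔ ((NOT S OR R) AND (NOT NOT S OR NOT R)) OR NOT P   [De Morgan]
⇔ ((NOT S OR R) AND (S OR NOT R)) OR NOT P   [double negation]
⇔ (NOT S AND S) OR (NOT S AND NOT R) OR (R AND S) OR (R AND NOT R) OR NOT P   [distribute AND over OR]
⇔ (NOT S AND NOT R) OR (R AND S) OR NOT P   [simplify]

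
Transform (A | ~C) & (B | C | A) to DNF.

A | (~C & B)

(A | ~C) & (B | C | A)
≡ (A & B) | (A & C) | (A & A) | (~C & B) | (~C & C) | (~C & A)   [distribute & over |]
≡ A | (~C & B)   [simplify]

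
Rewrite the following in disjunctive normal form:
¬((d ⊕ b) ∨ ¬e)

(¬d ∧ ¬b ∧ e) ∨ (b ∧ d ∧ e)

¬((d ⊕ b) ∨ ¬e)
≡ ¬((d ∧ ¬b) ∨ (¬d ∧ b) ∨ ¬e)   [expand ⊕]
≡ ¬(d ∧ ¬b) ∧ ¬(¬d ∧ b) ∧ ¬¬e   [De Morgan]
≡ (¬d ∨ ¬¬b) ∧ ¬(¬d ∧ b) ∧ ¬¬e   [De Morgan]
≡ (¬d ∨ b) ∧ ¬(¬d ∧ b) ∧ ¬¬e   [double negation]
≡ (¬d ∨ b) ∧ (¬¬d ∨ ¬b) ∧ ¬¬e   [De Morgan]
≡ (¬d ∨ b) ∧ (d ∨ ¬b) ∧ ¬¬e   [double negation]
≡ (¬d ∨ b) ∧ (d ∨ ¬b) ∧ e   [double negation]
≡ (¬d ∧ d ∧ e) ∨ (¬d ∧ ¬b ∧ e) ∨ (b ∧ d ∧ e) ∨ (b ∧ ¬b ∧ e)   [distribute ∧ over ∨]
≡ (¬d ∧ ¬b ∧ e) ∨ (b ∧ d ∧ e)   [simplify]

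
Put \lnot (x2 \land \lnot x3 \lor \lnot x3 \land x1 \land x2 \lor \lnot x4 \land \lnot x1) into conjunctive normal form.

(\lnot x2 \lor x3) \land (x4 \lor x1)

\lnot (x2 \land \lnot x3 \lor \lnot x3 \land x1 \land x2 \lor \lnot x4 \land \lnot x1)
= \lnot (x2 \land \lnot x3) \land \lnot (\lnot x3 \land x1 \land x2) \land \lnot (\lnot x4 \land \lnot x1)   [De Morgan]
= (\lnot x2 \lor \lnot \lnot x3) \land \lnot (\lnot x3 \land x1 \land x2) \land \lnot (\lnot x4 \land \lnot x1)   [De Morgan]
= (\lnot x2 \lor x3) \land \lnot (\lnot x3 \land x1 \land x2) \land \lnot (\lnot x4 \land \lnot x1)   [double negation]
= (\lnot x2 \lor x3) \land (\lnot \lnot x3 \lor \lnot x1 \lor \lnot x2) \land \lnot (\lnot x4 \land \lnot x1)   [De Morgan]
= (\lnot x2 \lor x3) \land (x3 \lor \lnot x1 \lor \lnot x2) \land \lnot (\lnot x4 \land \lnot x1)   [double negation]
= (\lnot x2 \lor x3) \land (x3 \lor \lnot x1 \lor \lnot x2) \land (\lnot \lnot x4 \lor \lnot \lnot x1)   [De Morgan]
= (\lnot x2 \lor x3) \land (x3 \lor \lnot x1 \lor \lnot x2) \land (x4 \lor \lnot \lnot x1)   [double negation]
= (\lnot x2 \lor x3) \land (x3 \lor \lnot x1 \lor \lnot x2) \land (x4 \lor x1)   [double negation]
= (\lnot x2 \lor x3) \land (x4 \lor x1)   [simplify]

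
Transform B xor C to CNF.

B xor C
≡ (B | C) & ~(B & C)   — expand xor
≡ (B | C) & (~B | ~C)   — De Morgan

(B | C) & (~B | ~C)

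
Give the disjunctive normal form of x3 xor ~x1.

(x3 & x1) | (~x3 & ~x1)

x3 xor ~x1
≡ (x3 & ~~x1) | (~x3 & ~x1)   — expand xor
≡ (x3 & x1) | (~x3 & ~x1)   — double negation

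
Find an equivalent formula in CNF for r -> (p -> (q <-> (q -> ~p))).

(~r | ~p | ~q) & (~r | ~p | q)

r -> (p -> (q <-> (q -> ~p)))
= ~r | (p -> (q <-> (q -> ~p)))   [eliminate ->]
= ~r | ~p | (q <-> (q -> ~p))   [eliminate ->]
= ~r | ~p | ((q -> (q -> ~p)) & ((q -> ~p) -> q))   [eliminate <->]
= ~r | ~p | ((~q | (q -> ~p)) & ((q -> ~p) -> q))   [eliminate ->]
= ~r | ~p | ((~q | ~q | ~p) & ((q -> ~p) -> q))   [eliminate ->]
= ~r | ~p | ((~q | ~q | ~p) & (~(q -> ~p) | q))   [eliminate ->]
= ~r | ~p | ((~q | ~q | ~p) & (~(~q | ~p) | q))   [eliminate ->]
= ~r | ~p | ((~q | ~q | ~p) & ((~~q & ~~p) | q))   [De Morgan]
= ~r | ~p | ((~q | ~q | ~p) & ((q & ~~p) | q))   [double negation]
= ~r | ~p | ((~q | ~q | ~p) & ((q & p) | q))   [double negation]
= (~r | ~p | ~q | ~q | ~p) & (~r | ~p | q | q) & (~r | ~p | p | q)   [distribute | over &]
= (~r | ~p | ~q) & (~r | ~p | q)   [simplify]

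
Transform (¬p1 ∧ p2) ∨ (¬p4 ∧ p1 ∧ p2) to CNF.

(¬p1 ∧ p2) ∨ (¬p4 ∧ p1 ∧ p2)
≡ (¬p1 ∨ ¬p4) ∧ (¬p1 ∨ p1) ∧ (¬p1 ∨ p2) ∧ (p2 ∨ ¬p4) ∧ (p2 ∨ p1) ∧ (p2 ∨ p2)   [distribute ∨ over ∧]
≡ (¬p1 ∨ ¬p4) ∧ p2   [simplify]

(¬p1 ∨ ¬p4) ∧ p2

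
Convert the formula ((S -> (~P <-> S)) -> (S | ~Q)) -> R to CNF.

((S -> (~P <-> S)) -> (S | ~Q)) -> R
≡ ~((S -> (~P <-> S)) -> (S | ~Q)) | R   — eliminate ->
≡ ~(~(S -> (~P <-> S)) | S | ~Q) | R   — eliminate ->
≡ ~(~(~S | (~P <-> S)) | S | ~Q) | R   — eliminate ->
≡ ~(~(~S | ((~P -> S) & (S -> ~P))) | S | ~Q) | R   — eliminate <->
≡ ~(~(~S | ((~~P | S) & (S -> ~P))) | S | ~Q) | R   — eliminate ->
≡ ~(~(~S | ((~~P | S) & (~S | ~P))) | S | ~Q) | R   — eliminate ->
≡ (~~(~S | ((~~P | S) & (~S | ~P))) & ~S & ~~Q) | R   — De Morgan
≡ ((~S | ((~~P | S) & (~S | ~P))) & ~S & ~~Q) | R   — double negation
≡ ((~S | ((P | S) & (~S | ~P))) & ~S & ~~Q) | R   — double negation
≡ ((~S | ((P | S) & (~S | ~P))) & ~S & Q) | R   — double negation
≡ (~S | P | S | R) & (~S | ~S | ~P | R) & (~S | R) & (Q | R)   — distribute | over &
≡ (~S | R) & (Q | R)   — simplify

(~S | R) & (Q | R)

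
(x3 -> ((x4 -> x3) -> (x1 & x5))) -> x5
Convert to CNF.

(x3 -> ((x4 -> x3) -> (x1 & x5))) -> x5
⇔ ~(x3 -> ((x4 -> x3) -> (x1 & x5))) | x5   [eliminate ->]
⇔ ~(~x3 | ((x4 -> x3) -> (x1 & x5))) | x5   [eliminate ->]
⇔ ~(~x3 | ~(x4 -> x3) | (x1 & x5)) | x5   [eliminate ->]
⇔ ~(~x3 | ~(~x4 | x3) | (x1 & x5)) | x5   [eliminate ->]
⇔ (~~x3 & ~~(~x4 | x3) & ~(x1 & x5)) | x5   [De Morgan]
⇔ (x3 & ~~(~x4 | x3) & ~(x1 & x5)) | x5   [double negation]
⇔ (x3 & (~x4 | x3) & ~(x1 & x5)) | x5   [double negation]
⇔ (x3 & (~x4 | x3) & (~x1 | ~x5)) | x5   [De Morgan]
⇔ (x3 | x5) & (~x4 | x3 | x5) & (~x1 | ~x5 | x5)   [distribute | over &]
⇔ x3 | x5   [simplify]

x3 | x5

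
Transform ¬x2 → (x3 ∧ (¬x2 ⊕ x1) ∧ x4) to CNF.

(x2 ∨ x3) ∧ (x2 ∨ ¬x1) ∧ (x2 ∨ x4)

¬x2 → (x3 ∧ (¬x2 ⊕ x1) ∧ x4)
≡ ¬¬x2 ∨ (x3 ∧ (¬x2 ⊕ x1) ∧ x4)   [eliminate →]
≡ ¬¬x2 ∨ (x3 ∧ (¬x2 ∨ x1) ∧ ¬(¬x2 ∧ x1) ∧ x4)   [expand ⊕]
≡ x2 ∨ (x3 ∧ (¬x2 ∨ x1) ∧ ¬(¬x2 ∧ x1) ∧ x4)   [double negation]
≡ x2 ∨ (x3 ∧ (¬x2 ∨ x1) ∧ (¬¬x2 ∨ ¬x1) ∧ x4)   [De Morgan]
≡ x2 ∨ (x3 ∧ (¬x2 ∨ x1) ∧ (x2 ∨ ¬x1) ∧ x4)   [double negation]
≡ (x2 ∨ x3) ∧ (x2 ∨ ¬x2 ∨ x1) ∧ (x2 ∨ x2 ∨ ¬x1) ∧ (x2 ∨ x4)   [distribute ∨ over ∧]
≡ (x2 ∨ x3) ∧ (x2 ∨ ¬x1) ∧ (x2 ∨ x4)   [simplify]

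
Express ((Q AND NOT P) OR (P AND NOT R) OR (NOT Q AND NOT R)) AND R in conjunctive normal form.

((Q AND NOT P) OR (P AND NOT R) OR (NOT Q AND NOT R)) AND R
⇔ (Q OR P OR NOT Q) AND (Q OR P OR NOT R) AND (Q OR NOT R OR NOT Q) AND (Q OR NOT R OR NOT R) AND (NOT P OR P OR NOT Q) AND (NOT P OR P OR NOT R) AND (NOT P OR NOT R OR NOT Q) AND (NOT P OR NOT R OR NOT R) AND R   [distribute OR over AND]
⇔ (Q OR NOT R) AND (NOT P OR NOT R) AND R   [simplify]

(Q OR NOT R) AND (NOT P OR NOT R) AND R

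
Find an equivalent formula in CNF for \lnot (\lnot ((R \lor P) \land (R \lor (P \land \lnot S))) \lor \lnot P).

\lnot (\lnot ((R \lor P) \land (R \lor (P \land \lnot S))) \lor \lnot P)
= \lnot \lnot ((R \lor P) \land (R \lor (P \land \lnot S))) \land \lnot \lnot P   (De Morgan)
= (R \lor P) \land (R \lor (P \land \lnot S)) \land \lnot \lnot P   (double negation)
= (R \lor P) \land (R \lor (P \land \lnot S)) \land P   (double negation)
= (R \lor P) \land (R \lor P) \land (R \lor \lnot S) \land P   (distribute \lor over \land)
= (R \lor \lnot S) \land P   (simplify)

(R \lor \lnot S) \land P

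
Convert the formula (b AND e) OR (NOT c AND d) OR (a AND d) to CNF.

(b OR NOT c OR a) AND (b OR d) AND (e OR NOT c OR a) AND (e OR d)

(b AND e) OR (NOT c AND d) OR (a AND d)
≡ (b OR NOT c OR a) AND (b OR NOT c OR d) AND (b OR d OR a) AND (b OR d OR d) AND (e OR NOT c OR a) AND (e OR NOT c OR d) AND (e OR d OR a) AND (e OR d OR d)
≡ (b OR NOT c OR a) AND (b OR d) AND (e OR NOT c OR a) AND (e OR d)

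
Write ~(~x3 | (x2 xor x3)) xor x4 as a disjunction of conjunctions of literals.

(x3 & x2 & ~x4) | (~x3 & x4) | (~x2 & x3 & x4)

~(~x3 | (x2 xor x3)) xor x4
≡ (~(~x3 | (x2 xor x3)) & ~x4) | (~~(~x3 | (x2 xor x3)) & x4)   [expand xor]
≡ (~(~x3 | (x2 & ~x3) | (~x2 & x3)) & ~x4) | (~~(~x3 | (x2 xor x3)) & x4)   [expand xor]
≡ (~(~x3 | (x2 & ~x3) | (~x2 & x3)) & ~x4) | (~~(~x3 | (x2 & ~x3) | (~x2 & x3)) & x4)   [expand xor]
≡ (~~x3 & ~(x2 & ~x3) & ~(~x2 & x3) & ~x4) | (~~(~x3 | (x2 & ~x3) | (~x2 & x3)) & x4)   [De Morgan]
≡ (x3 & ~(x2 & ~x3) & ~(~x2 & x3) & ~x4) | (~~(~x3 | (x2 & ~x3) | (~x2 & x3)) & x4)   [double negation]
≡ (x3 & (~x2 | ~~x3) & ~(~x2 & x3) & ~x4) | (~~(~x3 | (x2 & ~x3) | (~x2 & x3)) & x4)   [De Morgan]
≡ (x3 & (~x2 | x3) & ~(~x2 & x3) & ~x4) | (~~(~x3 | (x2 & ~x3) | (~x2 & x3)) & x4)   [double negation]
≡ (x3 & (~x2 | x3) & (~~x2 | ~x3) & ~x4) | (~~(~x3 | (x2 & ~x3) | (~x2 & x3)) & x4)   [De Morgan]
≡ (x3 & (~x2 | x3) & (x2 | ~x3) & ~x4) | (~~(~x3 | (x2 & ~x3) | (~x2 & x3)) & x4)   [double negation]
≡ (x3 & (~x2 | x3) & (x2 | ~x3) & ~x4) | ((~x3 | (x2 & ~x3) | (~x2 & x3)) & x4)   [double negation]
≡ (x3 & ~x2 & x2 & ~x4) | (x3 & ~x2 & ~x3 & ~x4) | (x3 & x3 & x2 & ~x4) | (x3 & x3 & ~x3 & ~x4) | (~x3 & x4) | (x2 & ~x3 & x4) | (~x2 & x3 & x4)   [distribute & over |]
≡ (x3 & x2 & ~x4) | (~x3 & x4) | (~x2 & x3 & x4)   [simplify]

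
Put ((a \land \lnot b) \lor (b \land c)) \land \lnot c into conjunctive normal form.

((a \land \lnot b) \lor (b \land c)) \land \lnot c
≡ (a \lor b) \land (a \lor c) \land (\lnot b \lor b) \land (\lnot b \lor c) \land \lnot c   [distribute \lor over \land]
≡ (a \lor b) \land (a \lor c) \land (\lnot b \lor c) \land \lnot c   [simplify]

(a \lor b) \land (a \lor c) \land (\lnot b \lor c) \land \lnot c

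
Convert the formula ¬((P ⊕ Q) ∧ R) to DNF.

¬((P ⊕ Q) ∧ R)
≡ ¬(((P ∧ ¬Q) ∨ (¬P ∧ Q)) ∧ R)   [expand ⊕]
≡ ¬((P ∧ ¬Q) ∨ (¬P ∧ Q)) ∨ ¬R   [De Morgan]
≡ (¬(P ∧ ¬Q) ∧ ¬(¬P ∧ Q)) ∨ ¬R   [De Morgan]
≡ ((¬P ∨ ¬¬Q) ∧ ¬(¬P ∧ Q)) ∨ ¬R   [De Morgan]
≡ ((¬P ∨ Q) ∧ ¬(¬P ∧ Q)) ∨ ¬R   [double negation]
≡ ((¬P ∨ Q) ∧ (¬¬P ∨ ¬Q)) ∨ ¬R   [De Morgan]
≡ ((¬P ∨ Q) ∧ (P ∨ ¬Q)) ∨ ¬R   [double negation]
≡ (¬P ∧ P) ∨ (¬P ∧ ¬Q) ∨ (Q ∧ P) ∨ (Q ∧ ¬Q) ∨ ¬R   [distribute ∧ over ∨]
≡ (¬P ∧ ¬Q) ∨ (Q ∧ P) ∨ ¬R   [simplify]

(¬P ∧ ¬Q) ∨ (Q ∧ P) ∨ ¬R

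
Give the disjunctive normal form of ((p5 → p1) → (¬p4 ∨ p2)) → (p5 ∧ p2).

(¬p5 ∧ p4 ∧ ¬p2) ∨ (p1 ∧ p4 ∧ ¬p2) ∨ (p5 ∧ p2)

((p5 → p1) → (¬p4 ∨ p2)) → (p5 ∧ p2)
≡ ¬((p5 → p1) → (¬p4 ∨ p2)) ∨ (p5 ∧ p2)   — eliminate →
≡ ¬(¬(p5 → p1) ∨ ¬p4 ∨ p2) ∨ (p5 ∧ p2)   — eliminate →
≡ ¬(¬(¬p5 ∨ p1) ∨ ¬p4 ∨ p2) ∨ (p5 ∧ p2)   — eliminate →
≡ (¬¬(¬p5 ∨ p1) ∧ ¬¬p4 ∧ ¬p2) ∨ (p5 ∧ p2)   — De Morgan
≡ ((¬p5 ∨ p1) ∧ ¬¬p4 ∧ ¬p2) ∨ (p5 ∧ p2)   — double negation
≡ ((¬p5 ∨ p1) ∧ p4 ∧ ¬p2) ∨ (p5 ∧ p2)   — double negation
≡ (¬p5 ∧ p4 ∧ ¬p2) ∨ (p1 ∧ p4 ∧ ¬p2) ∨ (p5 ∧ p2)   — distribute ∧ over ∨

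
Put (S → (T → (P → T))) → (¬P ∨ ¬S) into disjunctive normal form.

¬P ∨ ¬S

(S → (T → (P → T))) → (¬P ∨ ¬S)
≡ ¬(S → (T → (P → T))) ∨ ¬P ∨ ¬S   — eliminate →
≡ ¬(¬S ∨ (T → (P → T))) ∨ ¬P ∨ ¬S   — eliminate →
≡ ¬(¬S ∨ ¬T ∨ (P → T)) ∨ ¬P ∨ ¬S   — eliminate →
≡ ¬(¬S ∨ ¬T ∨ ¬P ∨ T) ∨ ¬P ∨ ¬S   — eliminate →
≡ (¬¬S ∧ ¬¬T ∧ ¬¬P ∧ ¬T) ∨ ¬P ∨ ¬S   — De Morgan
≡ (S ∧ ¬¬T ∧ ¬¬P ∧ ¬T) ∨ ¬P ∨ ¬S   — double negation
≡ (S ∧ T ∧ ¬¬P ∧ ¬T) ∨ ¬P ∨ ¬S   — double negation
≡ (S ∧ T ∧ P ∧ ¬T) ∨ ¬P ∨ ¬S   — double negation
≡ ¬P ∨ ¬S   — simplify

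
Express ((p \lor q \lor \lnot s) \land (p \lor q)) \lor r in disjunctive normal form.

((p \lor q \lor \lnot s) \land (p \lor q)) \lor r
⇔ (p \land p) \lor (p \land q) \lor (q \land p) \lor (q \land q) \lor (\lnot s \land p) \lor (\lnot s \land q) \lor r   [distribute \land over \lor]
⇔ p \lor q \lor r   [simplify]

p \lor q \lor r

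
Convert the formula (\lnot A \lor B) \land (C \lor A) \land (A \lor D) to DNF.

(\lnot A \land C \land D) \lor (B \land C \land D) \lor (B \land A)

(\lnot A \lor B) \land (C \lor A) \land (A \lor D)
≡ (\lnot A \land C \land A) \lor (\lnot A \land C \land D) \lor (\lnot A \land A \land A) \lor (\lnot A \land A \land D) \lor (B \land C \land A) \lor (B \land C \land D) \lor (B \land A \land A) \lor (B \land A \land D)   [distribute \land over \lor]
≡ (\lnot A \land C \land D) \lor (B \land C \land D) \lor (B \land A)   [simplify]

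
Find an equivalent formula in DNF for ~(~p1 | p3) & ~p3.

p1 & ~p3

~(~p1 | p3) & ~p3
⇔ ~~p1 & ~p3 & ~p3   (De Morgan)
⇔ p1 & ~p3 & ~p3   (double negation)
⇔ p1 & ~p3   (simplify)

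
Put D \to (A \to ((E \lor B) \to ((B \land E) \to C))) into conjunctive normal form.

\lnot D \lor \lnot A \lor \lnot E \lor \lnot B \lor C

D \to (A \to ((E \lor B) \to ((B \land E) \to C)))
≡ \lnot D \lor (A \to ((E \lor B) \to ((B \land E) \to C)))   (eliminate \to)
≡ \lnot D \lor \lnot A \lor ((E \lor B) \to ((B \land E) \to C))   (eliminate \to)
≡ \lnot D \lor \lnot A \lor \lnot (E \lor B) \lor ((B \land E) \to C)   (eliminate \to)
≡ \lnot D \lor \lnot A \lor \lnot (E \lor B) \lor \lnot (B \land E) \lor C   (eliminate \to)
≡ \lnot D \lor \lnot A \lor (\lnot E \land \lnot B) \lor \lnot (B \land E) \lor C   (De Morgan)
≡ \lnot D \lor \lnot A \lor (\lnot E \land \lnot B) \lor \lnot B \lor \lnot E \lor C   (De Morgan)
≡ (\lnot D \lor \lnot A \lor \lnot E \lor \lnot B \lor \lnot E \lor C) \land (\lnot D \lor \lnot A \lor \lnot B \lor \lnot B \lor \lnot E \lor C)   (distribute \lor over \land)
≡ \lnot D \lor \lnot A \lor \lnot E \lor \lnot B \lor C   (simplify)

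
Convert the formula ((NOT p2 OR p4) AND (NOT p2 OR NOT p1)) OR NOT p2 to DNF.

NOT p2 OR (p4 AND NOT p1)

((NOT p2 OR p4) AND (NOT p2 OR NOT p1)) OR NOT p2
⇔ (NOT p2 AND NOT p2) OR (NOT p2 AND NOT p1) OR (p4 AND NOT p2) OR (p4 AND NOT p1) OR NOT p2   — distribute AND over OR
⇔ NOT p2 OR (p4 AND NOT p1)   — simplify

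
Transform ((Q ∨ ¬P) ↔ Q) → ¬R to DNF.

((Q ∨ ¬P) ↔ Q) → ¬R
≡ ¬((Q ∨ ¬P) ↔ Q) ∨ ¬R   — eliminate →
≡ ¬(((Q ∨ ¬P) → Q) ∧ (Q → (Q ∨ ¬P))) ∨ ¬R   — eliminate ↔
≡ ¬((¬(Q ∨ ¬P) ∨ Q) ∧ (Q → (Q ∨ ¬P))) ∨ ¬R   — eliminate →
≡ ¬((¬(Q ∨ ¬P) ∨ Q) ∧ (¬Q ∨ Q ∨ ¬P)) ∨ ¬R   — eliminate →
≡ ¬(¬(Q ∨ ¬P) ∨ Q) ∨ ¬(¬Q ∨ Q ∨ ¬P) ∨ ¬R   — De Morgan
≡ (¬¬(Q ∨ ¬P) ∧ ¬Q) ∨ ¬(¬Q ∨ Q ∨ ¬P) ∨ ¬R   — De Morgan
≡ ((Q ∨ ¬P) ∧ ¬Q) ∨ ¬(¬Q ∨ Q ∨ ¬P) ∨ ¬R   — double negation
≡ ((Q ∨ ¬P) ∧ ¬Q) ∨ (¬¬Q ∧ ¬Q ∧ ¬¬P) ∨ ¬R   — De Morgan
≡ ((Q ∨ ¬P) ∧ ¬Q) ∨ (Q ∧ ¬Q ∧ ¬¬P) ∨ ¬R   — double negation
≡ ((Q ∨ ¬P) ∧ ¬Q) ∨ (Q ∧ ¬Q ∧ P) ∨ ¬R   — double negation
≡ (Q ∧ ¬Q) ∨ (¬P ∧ ¬Q) ∨ (Q ∧ ¬Q ∧ P) ∨ ¬R   — distribute ∧ over ∨
≡ (¬P ∧ ¬Q) ∨ ¬R   — simplify

(¬P ∧ ¬Q) ∨ ¬R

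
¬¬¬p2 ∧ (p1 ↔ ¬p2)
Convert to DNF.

¬¬¬p2 ∧ (p1 ↔ ¬p2)
= ¬¬¬p2 ∧ (p1 → ¬p2) ∧ (¬p2 → p1)   [eliminate ↔]
= ¬¬¬p2 ∧ (¬p1 ∨ ¬p2) ∧ (¬p2 → p1)   [eliminate →]
= ¬¬¬p2 ∧ (¬p1 ∨ ¬p2) ∧ (¬¬p2 ∨ p1)   [eliminate →]
= ¬p2 ∧ (¬p1 ∨ ¬p2) ∧ (¬¬p2 ∨ p1)   [double negation]
= ¬p2 ∧ (¬p1 ∨ ¬p2) ∧ (p2 ∨ p1)   [double negation]
= (¬p2 ∧ ¬p1 ∧ p2) ∨ (¬p2 ∧ ¬p1 ∧ p1) ∨ (¬p2 ∧ ¬p2 ∧ p2) ∨ (¬p2 ∧ ¬p2 ∧ p1)   [distribute ∧ over ∨]
= ¬p2 ∧ p1   [simplify]

¬p2 ∧ p1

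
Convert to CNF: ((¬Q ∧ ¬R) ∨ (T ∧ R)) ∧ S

(¬Q ∨ T) ∧ (¬Q ∨ R) ∧ (¬R ∨ T) ∧ S

((¬Q ∧ ¬R) ∨ (T ∧ R)) ∧ S
≡ (¬Q ∨ T) ∧ (¬Q ∨ R) ∧ (¬R ∨ T) ∧ (¬R ∨ R) ∧ S   [distribute ∨ over ∧]
≡ (¬Q ∨ T) ∧ (¬Q ∨ R) ∧ (¬R ∨ T) ∧ S   [simplify]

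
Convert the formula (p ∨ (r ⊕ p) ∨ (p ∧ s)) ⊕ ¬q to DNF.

(p ∧ q) ∨ (r ∧ ¬p ∧ q) ∨ (¬p ∧ ¬r ∧ ¬q)

(p ∨ (r ⊕ p) ∨ (p ∧ s)) ⊕ ¬q
≡ ((p ∨ (r ⊕ p) ∨ (p ∧ s)) ∧ ¬¬q) ∨ (¬(p ∨ (r ⊕ p) ∨ (p ∧ s)) ∧ ¬q)   (expand ⊕)
≡ ((p ∨ (r ∧ ¬p) ∨ (¬r ∧ p) ∨ (p ∧ s)) ∧ ¬¬q) ∨ (¬(p ∨ (r ⊕ p) ∨ (p ∧ s)) ∧ ¬q)   (expand ⊕)
≡ ((p ∨ (r ∧ ¬p) ∨ (¬r ∧ p) ∨ (p ∧ s)) ∧ ¬¬q) ∨ (¬(p ∨ (r ∧ ¬p) ∨ (¬r ∧ p) ∨ (p ∧ s)) ∧ ¬q)   (expand ⊕)
≡ ((p ∨ (r ∧ ¬p) ∨ (¬r ∧ p) ∨ (p ∧ s)) ∧ q) ∨ (¬(p ∨ (r ∧ ¬p) ∨ (¬r ∧ p) ∨ (p ∧ s)) ∧ ¬q)   (double negation)
≡ ((p ∨ (r ∧ ¬p) ∨ (¬r ∧ p) ∨ (p ∧ s)) ∧ q) ∨ (¬p ∧ ¬(r ∧ ¬p) ∧ ¬(¬r ∧ p) ∧ ¬(p ∧ s) ∧ ¬q)   (De Morgan)
≡ ((p ∨ (r ∧ ¬p) ∨ (¬r ∧ p) ∨ (p ∧ s)) ∧ q) ∨ (¬p ∧ (¬r ∨ ¬¬p) ∧ ¬(¬r ∧ p) ∧ ¬(p ∧ s) ∧ ¬q)   (De Morgan)
≡ ((p ∨ (r ∧ ¬p) ∨ (¬r ∧ p) ∨ (p ∧ s)) ∧ q) ∨ (¬p ∧ (¬r ∨ p) ∧ ¬(¬r ∧ p) ∧ ¬(p ∧ s) ∧ ¬q)   (double negation)
≡ ((p ∨ (r ∧ ¬p) ∨ (¬r ∧ p) ∨ (p ∧ s)) ∧ q) ∨ (¬p ∧ (¬r ∨ p) ∧ (¬¬r ∨ ¬p) ∧ ¬(p ∧ s) ∧ ¬q)   (De Morgan)
≡ ((p ∨ (r ∧ ¬p) ∨ (¬r ∧ p) ∨ (p ∧ s)) ∧ q) ∨ (¬p ∧ (¬r ∨ p) ∧ (r ∨ ¬p) ∧ ¬(p ∧ s) ∧ ¬q)   (double negation)
≡ ((p ∨ (r ∧ ¬p) ∨ (¬r ∧ p) ∨ (p ∧ s)) ∧ q) ∨ (¬p ∧ (¬r ∨ p) ∧ (r ∨ ¬p) ∧ (¬p ∨ ¬s) ∧ ¬q)   (De Morgan)
≡ (p ∧ q) ∨ (r ∧ ¬p ∧ q) ∨ (¬r ∧ p ∧ q) ∨ (p ∧ s ∧ q) ∨ (¬p ∧ ¬r ∧ r ∧ ¬p ∧ ¬q) ∨ (¬p ∧ ¬r ∧ r ∧ ¬s ∧ ¬q) ∨ (¬p ∧ ¬r ∧ ¬p ∧ ¬p ∧ ¬q) ∨ (¬p ∧ ¬r ∧ ¬p ∧ ¬s ∧ ¬q) ∨ (¬p ∧ p ∧ r ∧ ¬p ∧ ¬q) ∨ (¬p ∧ p ∧ r ∧ ¬s ∧ ¬q) ∨ (¬p ∧ p ∧ ¬p ∧ ¬p ∧ ¬q) ∨ (¬p ∧ p ∧ ¬p ∧ ¬s ∧ ¬q)   (distribute ∧ over ∨)
≡ (p ∧ q) ∨ (r ∧ ¬p ∧ q) ∨ (¬p ∧ ¬r ∧ ¬q)   (simplify)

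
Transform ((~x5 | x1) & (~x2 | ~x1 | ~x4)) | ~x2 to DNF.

(~x5 & ~x1) | (~x5 & ~x4) | (x1 & ~x4) | ~x2

((~x5 | x1) & (~x2 | ~x1 | ~x4)) | ~x2
⇔ (~x5 & ~x2) | (~x5 & ~x1) | (~x5 & ~x4) | (x1 & ~x2) | (x1 & ~x1) | (x1 & ~x4) | ~x2   [distribute & over |]
⇔ (~x5 & ~x1) | (~x5 & ~x4) | (x1 & ~x4) | ~x2   [simplify]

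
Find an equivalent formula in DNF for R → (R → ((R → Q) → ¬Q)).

¬R ∨ ¬Q

R → (R → ((R → Q) → ¬Q))
= ¬R ∨ (R → ((R → Q) → ¬Q))   [eliminate →]
= ¬R ∨ ¬R ∨ ((R → Q) → ¬Q)   [eliminate →]
= ¬R ∨ ¬R ∨ ¬(R → Q) ∨ ¬Q   [eliminate →]
= ¬R ∨ ¬R ∨ ¬(¬R ∨ Q) ∨ ¬Q   [eliminate →]
= ¬R ∨ ¬R ∨ ¬¬R ∧ ¬Q ∨ ¬Q   [De Morgan]
= ¬R ∨ ¬R ∨ R ∧ ¬Q ∨ ¬Q   [double negation]
= ¬R ∨ ¬Q   [simplify]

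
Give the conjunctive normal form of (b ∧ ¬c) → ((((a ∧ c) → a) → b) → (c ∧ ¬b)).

¬b ∨ c

(b ∧ ¬c) → ((((a ∧ c) → a) → b) → (c ∧ ¬b))
⇔ ¬(b ∧ ¬c) ∨ ((((a ∧ c) → a) → b) → (c ∧ ¬b))   [eliminate →]
⇔ ¬(b ∧ ¬c) ∨ ¬(((a ∧ c) → a) → b) ∨ (c ∧ ¬b)   [eliminate →]
⇔ ¬(b ∧ ¬c) ∨ ¬(¬((a ∧ c) → a) ∨ b) ∨ (c ∧ ¬b)   [eliminate →]
⇔ ¬(b ∧ ¬c) ∨ ¬(¬(¬(a ∧ c) ∨ a) ∨ b) ∨ (c ∧ ¬b)   [eliminate →]
⇔ ¬b ∨ ¬¬c ∨ ¬(¬(¬(a ∧ c) ∨ a) ∨ b) ∨ (c ∧ ¬b)   [De Morgan]
⇔ ¬b ∨ c ∨ ¬(¬(¬(a ∧ c) ∨ a) ∨ b) ∨ (c ∧ ¬b)   [double negation]
⇔ ¬b ∨ c ∨ (¬¬(¬(a ∧ c) ∨ a) ∧ ¬b) ∨ (c ∧ ¬b)   [De Morgan]
⇔ ¬b ∨ c ∨ ((¬(a ∧ c) ∨ a) ∧ ¬b) ∨ (c ∧ ¬b)   [double negation]
⇔ ¬b ∨ c ∨ ((¬a ∨ ¬c ∨ a) ∧ ¬b) ∨ (c ∧ ¬b)   [De Morgan]
⇔ (¬b ∨ c ∨ ¬a ∨ ¬c ∨ a ∨ c) ∧ (¬b ∨ c ∨ ¬a ∨ ¬c ∨ a ∨ ¬b) ∧ (¬b ∨ c ∨ ¬b ∨ c) ∧ (¬b ∨ c ∨ ¬b ∨ ¬b)   [distribute ∨ over ∧]
⇔ ¬b ∨ c   [simplify]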